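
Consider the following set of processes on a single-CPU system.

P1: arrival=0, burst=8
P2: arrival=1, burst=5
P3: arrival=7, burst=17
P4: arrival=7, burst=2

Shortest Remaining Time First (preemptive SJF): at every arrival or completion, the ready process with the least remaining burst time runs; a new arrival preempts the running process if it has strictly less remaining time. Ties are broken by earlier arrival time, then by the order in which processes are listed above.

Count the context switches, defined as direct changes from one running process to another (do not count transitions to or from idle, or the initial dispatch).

Schedule: | P1 0-1 | P2 1-6 | P1 6-7 | P4 7-9 | P1 9-15 | P3 15-32 |
Completion: P1=15  P2=6  P3=32  P4=9
Turnaround (C−A): P1=15  P2=5  P3=25  P4=2

5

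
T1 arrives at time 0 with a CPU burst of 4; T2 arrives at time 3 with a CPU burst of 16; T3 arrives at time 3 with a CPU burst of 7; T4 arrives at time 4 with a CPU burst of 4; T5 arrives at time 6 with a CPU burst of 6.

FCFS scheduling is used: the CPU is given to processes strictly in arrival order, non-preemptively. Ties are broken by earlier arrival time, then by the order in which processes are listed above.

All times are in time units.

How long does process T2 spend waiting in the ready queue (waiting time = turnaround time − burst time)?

Schedule: | T1 0-4 | T2 4-20 | T3 20-27 | T4 27-31 | T5 31-37 |
Completion: T1=4  T2=20  T3=27  T4=31  T5=37
Turnaround (C−A): T1=4  T2=17  T3=24  T4=27  T5=31
Waiting(T2) = turnaround − burst = 17 − 16 = 1

1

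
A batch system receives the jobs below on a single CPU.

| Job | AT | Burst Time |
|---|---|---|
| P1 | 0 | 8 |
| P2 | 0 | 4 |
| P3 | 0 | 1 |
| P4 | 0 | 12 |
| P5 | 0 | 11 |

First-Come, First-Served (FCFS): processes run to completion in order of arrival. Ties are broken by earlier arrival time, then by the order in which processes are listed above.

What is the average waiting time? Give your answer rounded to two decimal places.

11.60

Timeline: | P1 0-8 | P2 8-12 | P3 12-13 | P4 13-25 | P5 25-36 |
Completion: P1=8  P2=12  P3=13  P4=25  P5=36
Turnaround (C−A): P1=8  P2=12  P3=13  P4=25  P5=36
Waiting times: P1=0, P2=8, P3=12, P4=13, P5=25
Average waiting = (0+8+12+13+25) / 5 = 58/5 = 11.60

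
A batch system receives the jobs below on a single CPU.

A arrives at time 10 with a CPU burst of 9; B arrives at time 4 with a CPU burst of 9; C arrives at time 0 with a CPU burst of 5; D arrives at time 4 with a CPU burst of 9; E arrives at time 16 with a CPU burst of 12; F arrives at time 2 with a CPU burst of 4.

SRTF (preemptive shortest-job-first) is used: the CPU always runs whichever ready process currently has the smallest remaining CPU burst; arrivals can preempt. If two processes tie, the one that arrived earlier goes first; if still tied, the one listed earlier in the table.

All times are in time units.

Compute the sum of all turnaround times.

Gantt: | C 0-5 | F 5-9 | B 9-18 | D 18-27 | A 27-36 | E 36-48 |
Completion: A=36  B=18  C=5  D=27  E=48  F=9
Turnaround = completion − arrival: A=26, B=14, C=5, D=23, E=32, F=7
Total turnaround = 26 + 14 + 5 + 23 + 32 + 7 = 107

107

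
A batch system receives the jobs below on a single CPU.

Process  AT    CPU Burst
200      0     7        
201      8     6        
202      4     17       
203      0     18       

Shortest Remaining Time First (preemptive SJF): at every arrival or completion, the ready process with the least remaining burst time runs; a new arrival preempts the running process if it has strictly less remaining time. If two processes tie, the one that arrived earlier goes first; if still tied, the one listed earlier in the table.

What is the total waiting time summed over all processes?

Schedule: | 200 0-7 | 202 7-8 | 201 8-14 | 202 14-30 | 203 30-48 |
Completion: 200=7  201=14  202=30  203=48
Turnaround (C−A): 200=7  201=6  202=26  203=48
Waiting = turnaround − burst: 200=0, 201=0, 202=9, 203=30
Total waiting = 0 + 0 + 9 + 30 = 39

39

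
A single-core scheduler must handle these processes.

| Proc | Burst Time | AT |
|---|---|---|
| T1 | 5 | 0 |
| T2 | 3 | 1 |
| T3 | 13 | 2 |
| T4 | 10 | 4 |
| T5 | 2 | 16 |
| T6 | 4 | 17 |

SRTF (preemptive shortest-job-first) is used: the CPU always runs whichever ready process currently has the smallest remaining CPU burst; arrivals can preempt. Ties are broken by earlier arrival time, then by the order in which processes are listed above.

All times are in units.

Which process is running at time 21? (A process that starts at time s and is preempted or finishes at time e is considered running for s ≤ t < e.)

Timeline: | T1 0-1 | T2 1-4 | T1 4-8 | T4 8-18 | T5 18-20 | T6 20-24 | T3 24-37 |
Completion: T1=8  T2=4  T3=37  T4=18  T5=20  T6=24
Turnaround (C−A): T1=8  T2=3  T3=35  T4=14  T5=4  T6=7

T6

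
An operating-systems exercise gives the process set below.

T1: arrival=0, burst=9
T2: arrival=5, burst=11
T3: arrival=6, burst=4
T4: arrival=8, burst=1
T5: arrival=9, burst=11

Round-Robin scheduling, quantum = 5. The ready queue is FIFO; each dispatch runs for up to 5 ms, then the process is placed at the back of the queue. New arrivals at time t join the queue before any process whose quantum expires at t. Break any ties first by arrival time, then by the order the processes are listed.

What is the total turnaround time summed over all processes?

94

Schedule: | T1 0-5 | T2 5-10 | T1 10-14 | T3 14-18 | T4 18-19 | T5 19-24 | T2 24-29 | T5 29-34 | T2 34-35 | T5 35-36 |
Completion: T1=14  T2=35  T3=18  T4=19  T5=36
Turnaround = completion − arrival: T1=14, T2=30, T3=12, T4=11, T5=27
Total turnaround = 14 + 30 + 12 + 11 + 27 = 94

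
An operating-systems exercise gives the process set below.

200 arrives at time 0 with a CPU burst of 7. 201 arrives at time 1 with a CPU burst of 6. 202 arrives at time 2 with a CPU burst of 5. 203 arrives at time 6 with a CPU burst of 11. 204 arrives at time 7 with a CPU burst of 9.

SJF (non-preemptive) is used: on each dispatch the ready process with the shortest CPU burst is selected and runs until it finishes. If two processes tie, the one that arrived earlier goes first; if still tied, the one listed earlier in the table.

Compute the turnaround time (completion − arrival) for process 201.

Schedule: | 200 0-7 | 202 7-12 | 201 12-18 | 204 18-27 | 203 27-38 |
Completion: 200=7  201=18  202=12  203=38  204=27
Turnaround (C−A): 200=7  201=17  202=10  203=32  204=20
Turnaround(201) = completion − arrival = 18 − 1 = 17

17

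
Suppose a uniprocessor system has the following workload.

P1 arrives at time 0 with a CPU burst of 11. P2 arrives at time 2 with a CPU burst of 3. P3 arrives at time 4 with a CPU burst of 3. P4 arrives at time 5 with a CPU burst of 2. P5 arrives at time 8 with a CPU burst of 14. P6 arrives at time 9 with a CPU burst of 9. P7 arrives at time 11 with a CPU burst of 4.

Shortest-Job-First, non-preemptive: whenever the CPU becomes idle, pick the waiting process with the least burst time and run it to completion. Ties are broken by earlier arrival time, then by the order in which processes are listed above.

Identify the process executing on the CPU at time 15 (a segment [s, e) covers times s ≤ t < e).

P2

Timeline: | P1 0-11 | P4 11-13 | P2 13-16 | P3 16-19 | P7 19-23 | P6 23-32 | P5 32-46 |
Completion: P1=11  P2=16  P3=19  P4=13  P5=46  P6=32  P7=23
Turnaround (C−A): P1=11  P2=14  P3=15  P4=8  P5=38  P6=23  P7=12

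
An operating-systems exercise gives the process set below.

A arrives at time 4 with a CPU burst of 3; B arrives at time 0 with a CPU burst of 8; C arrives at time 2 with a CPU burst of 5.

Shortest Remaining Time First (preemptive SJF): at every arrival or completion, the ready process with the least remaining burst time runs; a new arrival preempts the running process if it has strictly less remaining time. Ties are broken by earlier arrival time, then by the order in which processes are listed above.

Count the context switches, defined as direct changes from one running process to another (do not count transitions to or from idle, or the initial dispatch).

3

Timeline: | B 0-2 | C 2-7 | A 7-10 | B 10-16 |
Completion: A=10  B=16  C=7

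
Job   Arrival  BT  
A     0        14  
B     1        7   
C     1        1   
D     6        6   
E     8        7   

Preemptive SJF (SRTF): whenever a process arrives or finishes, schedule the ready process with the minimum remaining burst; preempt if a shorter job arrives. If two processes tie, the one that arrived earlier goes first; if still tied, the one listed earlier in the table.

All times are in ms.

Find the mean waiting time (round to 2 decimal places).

Schedule: | A 0-1 | C 1-2 | B 2-9 | D 9-15 | E 15-22 | A 22-35 |
Completion: A=35  B=9  C=2  D=15  E=22
Waiting times: A=21, B=1, C=0, D=3, E=7
Average waiting = (21+1+0+3+7) / 5 = 32/5 = 6.40

6.40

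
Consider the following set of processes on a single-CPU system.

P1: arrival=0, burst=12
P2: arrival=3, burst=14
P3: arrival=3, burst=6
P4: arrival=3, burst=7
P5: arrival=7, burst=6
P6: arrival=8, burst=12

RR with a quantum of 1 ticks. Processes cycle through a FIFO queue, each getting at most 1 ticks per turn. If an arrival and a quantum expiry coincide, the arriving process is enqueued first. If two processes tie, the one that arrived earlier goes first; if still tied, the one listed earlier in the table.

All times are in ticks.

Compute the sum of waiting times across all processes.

191

Gantt: | P1 0-3 | P2 3-4 | P3 4-5 | P4 5-6 | P1 6-7 | P2 7-8 | P3 8-9 | P4 9-10 | P5 10-11 | P1 11-12 | P6 12-13 | P2 13-14 | P3 14-15 | P4 15-16 | P5 16-17 | P1 17-18 | P6 18-19 | P2 19-20 | P3 20-21 | P4 21-22 | P5 22-23 | P1 23-24 | P6 24-25 | P2 25-26 | P3 26-27 | P4 27-28 | P5 28-29 | P1 29-30 | P6 30-31 | P2 31-32 | P3 32-33 | P4 33-34 | P5 34-35 | P1 35-36 | P6 36-37 | P2 37-38 | P4 38-39 | P5 39-40 | P1 40-41 | P6 41-42 | P2 42-43 | P1 43-44 | P6 44-45 | P2 45-46 | P1 46-47 | P6 47-48 | P2 48-49 | P6 49-50 | P2 50-51 | P6 51-52 | P2 52-53 | P6 53-54 | P2 54-55 | P6 55-56 | P2 56-57 |
Completion: P1=47  P2=57  P3=33  P4=39  P5=40  P6=56
Waiting = turnaround − burst: P1=35, P2=40, P3=24, P4=29, P5=27, P6=36
Total waiting = 35 + 40 + 24 + 29 + 27 + 36 = 191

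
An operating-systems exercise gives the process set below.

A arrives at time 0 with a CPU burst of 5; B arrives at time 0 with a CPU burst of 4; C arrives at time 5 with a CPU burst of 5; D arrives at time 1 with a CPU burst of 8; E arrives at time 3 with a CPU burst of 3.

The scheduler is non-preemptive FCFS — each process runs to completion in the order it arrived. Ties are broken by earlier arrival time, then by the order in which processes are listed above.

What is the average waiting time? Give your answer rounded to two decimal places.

8.40

Schedule: | A 0-5 | B 5-9 | D 9-17 | E 17-20 | C 20-25 |
Completion: A=5  B=9  C=25  D=17  E=20
Turnaround (C−A): A=5  B=9  C=20  D=16  E=17
Waiting times: A=0, B=5, C=15, D=8, E=14
Average waiting = (0+5+15+8+14) / 5 = 42/5 = 8.40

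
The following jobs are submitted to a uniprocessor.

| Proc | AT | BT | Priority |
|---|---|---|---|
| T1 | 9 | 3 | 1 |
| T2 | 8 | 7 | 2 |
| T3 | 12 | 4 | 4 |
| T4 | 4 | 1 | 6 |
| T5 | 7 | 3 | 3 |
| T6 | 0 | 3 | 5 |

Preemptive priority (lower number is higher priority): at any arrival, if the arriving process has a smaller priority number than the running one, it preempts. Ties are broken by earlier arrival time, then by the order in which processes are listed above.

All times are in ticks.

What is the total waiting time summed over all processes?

Gantt: | T6 0-3 | idle 3-4 | T4 4-5 | idle 5-7 | T5 7-8 | T2 8-9 | T1 9-12 | T2 12-18 | T5 18-20 | T3 20-24 |
Completion: T1=12  T2=18  T3=24  T4=5  T5=20  T6=3
Turnaround (C−A): T1=3  T2=10  T3=12  T4=1  T5=13  T6=3
Waiting = turnaround − burst: T1=0, T2=3, T3=8, T4=0, T5=10, T6=0
Total waiting = 0 + 3 + 8 + 0 + 10 + 0 = 21

21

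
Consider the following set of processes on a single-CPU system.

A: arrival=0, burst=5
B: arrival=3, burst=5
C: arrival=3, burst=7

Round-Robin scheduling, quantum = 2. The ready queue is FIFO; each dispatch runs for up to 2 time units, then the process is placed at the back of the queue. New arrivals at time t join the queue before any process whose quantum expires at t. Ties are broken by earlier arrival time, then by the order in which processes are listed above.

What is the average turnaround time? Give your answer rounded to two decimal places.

11.33

Timeline: | A 0-4 | B 4-6 | C 6-8 | A 8-9 | B 9-11 | C 11-13 | B 13-14 | C 14-17 |
Completion: A=9  B=14  C=17
Turnaround (C−A): A=9  B=11  C=14
Turnaround times: A=9, B=11, C=14
Average turnaround = (9+11+14) / 3 = 34/3 = 11.33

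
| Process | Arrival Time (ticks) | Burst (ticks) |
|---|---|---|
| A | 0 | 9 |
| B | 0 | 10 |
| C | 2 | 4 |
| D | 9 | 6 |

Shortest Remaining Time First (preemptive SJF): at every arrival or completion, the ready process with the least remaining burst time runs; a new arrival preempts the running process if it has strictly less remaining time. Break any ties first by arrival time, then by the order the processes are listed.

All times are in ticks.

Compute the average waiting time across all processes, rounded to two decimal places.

Gantt: | A 0-2 | C 2-6 | A 6-13 | D 13-19 | B 19-29 |
Completion: A=13  B=29  C=6  D=19
Turnaround (C−A): A=13  B=29  C=4  D=10
Waiting times: A=4, B=19, C=0, D=4
Average waiting = (4+19+0+4) / 4 = 27/4 = 6.75

6.75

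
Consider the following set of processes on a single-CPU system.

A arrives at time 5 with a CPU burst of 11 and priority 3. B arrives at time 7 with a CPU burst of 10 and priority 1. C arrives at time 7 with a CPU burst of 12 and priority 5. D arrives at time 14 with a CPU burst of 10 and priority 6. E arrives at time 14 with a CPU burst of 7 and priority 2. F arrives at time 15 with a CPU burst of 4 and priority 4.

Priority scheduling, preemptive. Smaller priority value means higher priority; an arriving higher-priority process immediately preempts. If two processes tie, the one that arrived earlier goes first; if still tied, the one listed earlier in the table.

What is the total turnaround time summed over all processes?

157

Timeline: | idle 0-5 | A 5-7 | B 7-17 | E 17-24 | A 24-33 | F 33-37 | C 37-49 | D 49-59 |
Completion: A=33  B=17  C=49  D=59  E=24  F=37
Turnaround (C−A): A=28  B=10  C=42  D=45  E=10  F=22
Turnaround = completion − arrival: A=28, B=10, C=42, D=45, E=10, F=22
Total turnaround = 28 + 10 + 42 + 45 + 10 + 22 = 157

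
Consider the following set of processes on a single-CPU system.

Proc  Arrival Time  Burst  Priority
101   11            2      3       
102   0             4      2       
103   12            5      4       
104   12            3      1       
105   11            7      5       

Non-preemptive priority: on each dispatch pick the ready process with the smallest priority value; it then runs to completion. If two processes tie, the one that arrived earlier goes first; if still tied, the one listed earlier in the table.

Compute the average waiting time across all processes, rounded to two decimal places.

3.00

Schedule: | 102 0-4 | idle 4-11 | 101 11-13 | 104 13-16 | 103 16-21 | 105 21-28 |
Completion: 101=13  102=4  103=21  104=16  105=28
Turnaround (C−A): 101=2  102=4  103=9  104=4  105=17
Waiting times: 101=0, 102=0, 103=4, 104=1, 105=10
Average waiting = (0+0+4+1+10) / 5 = 15/5 = 3.00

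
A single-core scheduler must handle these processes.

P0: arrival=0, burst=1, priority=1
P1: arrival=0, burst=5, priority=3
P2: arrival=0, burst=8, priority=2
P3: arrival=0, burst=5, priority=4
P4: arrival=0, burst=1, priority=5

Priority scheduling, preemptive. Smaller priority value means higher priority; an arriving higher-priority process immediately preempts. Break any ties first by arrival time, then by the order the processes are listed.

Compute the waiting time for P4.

Gantt: | P0 0-1 | P2 1-9 | P1 9-14 | P3 14-19 | P4 19-20 |
Completion: P0=1  P1=14  P2=9  P3=19  P4=20
Waiting(P4) = turnaround − burst = 20 − 1 = 19

19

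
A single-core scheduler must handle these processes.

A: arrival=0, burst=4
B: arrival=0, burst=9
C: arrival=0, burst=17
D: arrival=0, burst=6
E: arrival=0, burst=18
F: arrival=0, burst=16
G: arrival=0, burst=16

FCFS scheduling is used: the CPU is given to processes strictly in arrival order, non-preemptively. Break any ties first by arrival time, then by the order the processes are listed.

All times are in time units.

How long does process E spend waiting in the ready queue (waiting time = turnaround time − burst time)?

36

Schedule: | A 0-4 | B 4-13 | C 13-30 | D 30-36 | E 36-54 | F 54-70 | G 70-86 |
Completion: A=4  B=13  C=30  D=36  E=54  F=70  G=86
Waiting(E) = turnaround − burst = 54 − 18 = 36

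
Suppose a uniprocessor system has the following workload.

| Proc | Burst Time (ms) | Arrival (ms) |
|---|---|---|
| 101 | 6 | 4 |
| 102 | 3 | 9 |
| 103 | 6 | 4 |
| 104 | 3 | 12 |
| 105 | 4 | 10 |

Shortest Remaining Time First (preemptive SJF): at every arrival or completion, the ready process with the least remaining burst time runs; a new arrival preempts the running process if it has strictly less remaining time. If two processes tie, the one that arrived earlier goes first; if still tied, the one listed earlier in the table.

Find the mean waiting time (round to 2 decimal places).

Timeline: | idle 0-4 | 101 4-10 | 102 10-13 | 104 13-16 | 105 16-20 | 103 20-26 |
Completion: 101=10  102=13  103=26  104=16  105=20
Turnaround (C−A): 101=6  102=4  103=22  104=4  105=10
Waiting times: 101=0, 102=1, 103=16, 104=1, 105=6
Average waiting = (0+1+16+1+6) / 5 = 24/5 = 4.80

4.80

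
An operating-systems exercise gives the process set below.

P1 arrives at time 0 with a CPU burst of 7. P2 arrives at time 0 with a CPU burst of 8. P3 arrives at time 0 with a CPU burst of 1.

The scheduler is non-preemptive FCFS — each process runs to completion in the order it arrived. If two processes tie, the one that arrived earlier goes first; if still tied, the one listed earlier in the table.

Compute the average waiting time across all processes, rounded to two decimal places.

7.33

Schedule: | P1 0-7 | P2 7-15 | P3 15-16 |
Completion: P1=7  P2=15  P3=16
Turnaround (C−A): P1=7  P2=15  P3=16
Waiting times: P1=0, P2=7, P3=15
Average waiting = (0+7+15) / 3 = 22/3 = 7.33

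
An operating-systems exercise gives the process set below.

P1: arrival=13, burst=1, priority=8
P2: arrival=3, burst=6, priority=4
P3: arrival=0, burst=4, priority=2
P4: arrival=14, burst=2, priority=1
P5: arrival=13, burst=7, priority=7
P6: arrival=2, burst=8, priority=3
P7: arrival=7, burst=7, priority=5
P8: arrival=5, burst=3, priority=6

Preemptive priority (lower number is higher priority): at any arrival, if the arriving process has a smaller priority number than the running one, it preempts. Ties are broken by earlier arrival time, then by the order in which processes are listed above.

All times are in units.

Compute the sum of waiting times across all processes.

Schedule: | P3 0-4 | P6 4-12 | P2 12-14 | P4 14-16 | P2 16-20 | P7 20-27 | P8 27-30 | P5 30-37 | P1 37-38 |
Completion: P1=38  P2=20  P3=4  P4=16  P5=37  P6=12  P7=27  P8=30
Waiting = turnaround − burst: P1=24, P2=11, P3=0, P4=0, P5=17, P6=2, P7=13, P8=22
Total waiting = 24 + 11 + 0 + 0 + 17 + 2 + 13 + 22 = 89

89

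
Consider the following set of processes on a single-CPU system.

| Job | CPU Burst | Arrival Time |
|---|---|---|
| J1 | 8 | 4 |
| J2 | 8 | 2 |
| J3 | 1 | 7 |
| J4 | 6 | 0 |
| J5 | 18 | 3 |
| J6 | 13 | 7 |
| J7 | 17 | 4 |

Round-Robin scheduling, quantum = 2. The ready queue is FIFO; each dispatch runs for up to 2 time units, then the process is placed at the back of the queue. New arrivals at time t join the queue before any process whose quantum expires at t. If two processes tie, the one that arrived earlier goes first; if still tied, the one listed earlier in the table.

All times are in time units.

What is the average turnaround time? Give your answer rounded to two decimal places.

41.57

Gantt: | J4 0-2 | J2 2-4 | J4 4-6 | J5 6-8 | J1 8-10 | J7 10-12 | J2 12-14 | J4 14-16 | J3 16-17 | J6 17-19 | J5 19-21 | J1 21-23 | J7 23-25 | J2 25-27 | J6 27-29 | J5 29-31 | J1 31-33 | J7 33-35 | J2 35-37 | J6 37-39 | J5 39-41 | J1 41-43 | J7 43-45 | J6 45-47 | J5 47-49 | J7 49-51 | J6 51-53 | J5 53-55 | J7 55-57 | J6 57-59 | J5 59-61 | J7 61-63 | J6 63-64 | J5 64-66 | J7 66-68 | J5 68-70 | J7 70-71 |
Completion: J1=43  J2=37  J3=17  J4=16  J5=70  J6=64  J7=71
Turnaround (C−A): J1=39  J2=35  J3=10  J4=16  J5=67  J6=57  J7=67
Turnaround times: J1=39, J2=35, J3=10, J4=16, J5=67, J6=57, J7=67
Average turnaround = (39+35+10+16+67+57+67) / 7 = 291/7 = 41.57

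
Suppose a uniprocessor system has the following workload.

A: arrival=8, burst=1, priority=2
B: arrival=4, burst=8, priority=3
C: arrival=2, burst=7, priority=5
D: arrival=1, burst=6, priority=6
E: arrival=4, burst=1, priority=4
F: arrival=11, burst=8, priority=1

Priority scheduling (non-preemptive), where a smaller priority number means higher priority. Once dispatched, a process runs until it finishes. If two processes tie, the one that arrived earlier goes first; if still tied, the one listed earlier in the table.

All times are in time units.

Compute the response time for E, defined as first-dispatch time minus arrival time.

20

Schedule: | idle 0-1 | D 1-7 | B 7-15 | F 15-23 | A 23-24 | E 24-25 | C 25-32 |
Completion: A=24  B=15  C=32  D=7  E=25  F=23
Turnaround (C−A): A=16  B=11  C=30  D=6  E=21  F=12
Response(E) = first start − arrival = 24 − 4 = 20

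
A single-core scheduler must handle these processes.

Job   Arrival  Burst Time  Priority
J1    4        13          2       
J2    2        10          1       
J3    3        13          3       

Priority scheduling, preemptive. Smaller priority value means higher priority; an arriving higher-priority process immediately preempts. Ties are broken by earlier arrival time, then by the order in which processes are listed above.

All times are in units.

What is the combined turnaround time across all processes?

66

Schedule: | idle 0-2 | J2 2-12 | J1 12-25 | J3 25-38 |
Completion: J1=25  J2=12  J3=38
Turnaround = completion − arrival: J1=21, J2=10, J3=35
Total turnaround = 21 + 10 + 35 = 66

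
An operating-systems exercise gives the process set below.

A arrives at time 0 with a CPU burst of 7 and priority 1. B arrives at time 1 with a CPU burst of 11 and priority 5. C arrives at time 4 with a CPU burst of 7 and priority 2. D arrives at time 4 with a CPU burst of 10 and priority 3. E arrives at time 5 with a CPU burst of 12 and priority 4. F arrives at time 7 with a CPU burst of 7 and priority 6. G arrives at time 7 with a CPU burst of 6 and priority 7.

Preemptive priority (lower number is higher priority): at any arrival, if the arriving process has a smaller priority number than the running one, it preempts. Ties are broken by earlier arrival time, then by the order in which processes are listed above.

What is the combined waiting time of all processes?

154

Gantt: | A 0-7 | C 7-14 | D 14-24 | E 24-36 | B 36-47 | F 47-54 | G 54-60 |
Completion: A=7  B=47  C=14  D=24  E=36  F=54  G=60
Turnaround (C−A): A=7  B=46  C=10  D=20  E=31  F=47  G=53
Waiting = turnaround − burst: A=0, B=35, C=3, D=10, E=19, F=40, G=47
Total waiting = 0 + 35 + 3 + 10 + 19 + 40 + 47 = 154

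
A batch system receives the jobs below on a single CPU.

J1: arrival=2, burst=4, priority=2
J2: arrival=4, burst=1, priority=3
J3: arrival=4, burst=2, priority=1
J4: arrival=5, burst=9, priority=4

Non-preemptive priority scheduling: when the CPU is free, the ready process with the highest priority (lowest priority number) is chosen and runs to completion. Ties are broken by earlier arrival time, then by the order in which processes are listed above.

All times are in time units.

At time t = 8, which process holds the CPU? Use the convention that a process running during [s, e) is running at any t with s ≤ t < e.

J2

Schedule: | idle 0-2 | J1 2-6 | J3 6-8 | J2 8-9 | J4 9-18 |
Completion: J1=6  J2=9  J3=8  J4=18
Turnaround (C−A): J1=4  J2=5  J3=4  J4=13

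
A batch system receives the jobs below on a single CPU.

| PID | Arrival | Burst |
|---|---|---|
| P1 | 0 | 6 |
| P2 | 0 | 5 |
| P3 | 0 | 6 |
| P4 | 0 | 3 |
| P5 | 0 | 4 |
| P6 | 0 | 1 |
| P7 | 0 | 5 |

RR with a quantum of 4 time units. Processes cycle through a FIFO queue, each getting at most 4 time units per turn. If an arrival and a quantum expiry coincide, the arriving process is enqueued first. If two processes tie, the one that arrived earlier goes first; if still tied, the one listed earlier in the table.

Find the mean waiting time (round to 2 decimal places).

Timeline: | P1 0-4 | P2 4-8 | P3 8-12 | P4 12-15 | P5 15-19 | P6 19-20 | P7 20-24 | P1 24-26 | P2 26-27 | P3 27-29 | P7 29-30 |
Completion: P1=26  P2=27  P3=29  P4=15  P5=19  P6=20  P7=30
Waiting times: P1=20, P2=22, P3=23, P4=12, P5=15, P6=19, P7=25
Average waiting = (20+22+23+12+15+19+25) / 7 = 136/7 = 19.43

19.43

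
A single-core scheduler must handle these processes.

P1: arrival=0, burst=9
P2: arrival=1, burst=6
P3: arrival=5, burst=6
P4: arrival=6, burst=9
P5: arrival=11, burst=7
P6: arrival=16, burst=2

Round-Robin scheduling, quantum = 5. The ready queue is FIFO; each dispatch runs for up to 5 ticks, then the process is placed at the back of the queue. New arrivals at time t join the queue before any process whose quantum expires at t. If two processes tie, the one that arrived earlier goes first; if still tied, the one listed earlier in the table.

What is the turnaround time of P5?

Timeline: | P1 0-5 | P2 5-10 | P3 10-15 | P1 15-19 | P4 19-24 | P2 24-25 | P5 25-30 | P3 30-31 | P6 31-33 | P4 33-37 | P5 37-39 |
Completion: P1=19  P2=25  P3=31  P4=37  P5=39  P6=33
Turnaround(P5) = completion − arrival = 39 − 11 = 28

28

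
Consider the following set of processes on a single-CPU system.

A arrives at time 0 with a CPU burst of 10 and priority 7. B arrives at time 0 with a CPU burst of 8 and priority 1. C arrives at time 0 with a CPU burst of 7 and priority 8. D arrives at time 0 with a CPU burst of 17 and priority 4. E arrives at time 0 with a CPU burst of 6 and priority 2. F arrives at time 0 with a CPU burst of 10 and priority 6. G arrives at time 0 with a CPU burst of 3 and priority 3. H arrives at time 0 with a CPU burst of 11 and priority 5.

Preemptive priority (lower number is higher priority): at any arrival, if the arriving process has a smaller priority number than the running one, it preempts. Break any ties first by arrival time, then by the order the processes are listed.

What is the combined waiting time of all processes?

Gantt: | B 0-8 | E 8-14 | G 14-17 | D 17-34 | H 34-45 | F 45-55 | A 55-65 | C 65-72 |
Completion: A=65  B=8  C=72  D=34  E=14  F=55  G=17  H=45
Waiting = turnaround − burst: A=55, B=0, C=65, D=17, E=8, F=45, G=14, H=34
Total waiting = 55 + 0 + 65 + 17 + 8 + 45 + 14 + 34 = 238

238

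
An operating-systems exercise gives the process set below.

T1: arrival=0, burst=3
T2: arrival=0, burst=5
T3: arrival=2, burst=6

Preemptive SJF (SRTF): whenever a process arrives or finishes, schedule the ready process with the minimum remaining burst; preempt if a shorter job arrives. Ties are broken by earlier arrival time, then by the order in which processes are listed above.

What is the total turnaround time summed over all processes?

Timeline: | T1 0-3 | T2 3-8 | T3 8-14 |
Completion: T1=3  T2=8  T3=14
Turnaround (C−A): T1=3  T2=8  T3=12
Turnaround = completion − arrival: T1=3, T2=8, T3=12
Total turnaround = 3 + 8 + 12 = 23

23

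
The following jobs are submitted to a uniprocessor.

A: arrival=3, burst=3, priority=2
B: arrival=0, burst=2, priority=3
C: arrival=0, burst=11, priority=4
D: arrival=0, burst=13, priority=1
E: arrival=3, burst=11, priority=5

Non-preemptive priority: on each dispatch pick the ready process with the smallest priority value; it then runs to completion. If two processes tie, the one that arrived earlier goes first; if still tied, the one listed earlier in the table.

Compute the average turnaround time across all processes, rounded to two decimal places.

22.00

Gantt: | D 0-13 | A 13-16 | B 16-18 | C 18-29 | E 29-40 |
Completion: A=16  B=18  C=29  D=13  E=40
Turnaround (C−A): A=13  B=18  C=29  D=13  E=37
Turnaround times: A=13, B=18, C=29, D=13, E=37
Average turnaround = (13+18+29+13+37) / 5 = 110/5 = 22.00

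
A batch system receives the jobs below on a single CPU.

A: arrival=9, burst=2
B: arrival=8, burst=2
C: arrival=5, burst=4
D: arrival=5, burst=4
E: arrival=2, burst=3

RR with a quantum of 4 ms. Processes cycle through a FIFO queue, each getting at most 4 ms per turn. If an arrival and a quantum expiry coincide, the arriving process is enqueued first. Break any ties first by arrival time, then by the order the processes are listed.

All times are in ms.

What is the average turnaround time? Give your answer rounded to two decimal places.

6.00

Schedule: | idle 0-2 | E 2-5 | C 5-9 | D 9-13 | B 13-15 | A 15-17 |
Completion: A=17  B=15  C=9  D=13  E=5
Turnaround (C−A): A=8  B=7  C=4  D=8  E=3
Turnaround times: A=8, B=7, C=4, D=8, E=3
Average turnaround = (8+7+4+8+3) / 5 = 30/5 = 6.00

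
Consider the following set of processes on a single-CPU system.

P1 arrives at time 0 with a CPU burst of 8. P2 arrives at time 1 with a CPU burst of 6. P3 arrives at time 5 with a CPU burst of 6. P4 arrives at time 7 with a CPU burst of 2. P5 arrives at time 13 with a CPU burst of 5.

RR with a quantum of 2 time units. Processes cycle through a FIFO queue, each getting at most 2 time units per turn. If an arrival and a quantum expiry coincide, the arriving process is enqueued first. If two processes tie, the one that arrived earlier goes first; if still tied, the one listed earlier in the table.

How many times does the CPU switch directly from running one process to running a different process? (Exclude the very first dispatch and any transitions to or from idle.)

Gantt: | P1 0-2 | P2 2-4 | P1 4-6 | P2 6-8 | P3 8-10 | P1 10-12 | P4 12-14 | P2 14-16 | P3 16-18 | P1 18-20 | P5 20-22 | P3 22-24 | P5 24-27 |
Completion: P1=20  P2=16  P3=24  P4=14  P5=27

12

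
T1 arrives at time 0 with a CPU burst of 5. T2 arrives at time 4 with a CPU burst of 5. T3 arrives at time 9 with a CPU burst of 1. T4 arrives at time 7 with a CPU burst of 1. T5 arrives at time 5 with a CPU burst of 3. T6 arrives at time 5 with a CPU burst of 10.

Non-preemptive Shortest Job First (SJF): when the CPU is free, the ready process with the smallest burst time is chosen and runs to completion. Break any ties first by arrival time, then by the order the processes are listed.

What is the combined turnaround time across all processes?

42

Timeline: | T1 0-5 | T5 5-8 | T4 8-9 | T3 9-10 | T2 10-15 | T6 15-25 |
Completion: T1=5  T2=15  T3=10  T4=9  T5=8  T6=25
Turnaround (C−A): T1=5  T2=11  T3=1  T4=2  T5=3  T6=20
Turnaround = completion − arrival: T1=5, T2=11, T3=1, T4=2, T5=3, T6=20
Total turnaround = 5 + 11 + 1 + 2 + 3 + 20 = 42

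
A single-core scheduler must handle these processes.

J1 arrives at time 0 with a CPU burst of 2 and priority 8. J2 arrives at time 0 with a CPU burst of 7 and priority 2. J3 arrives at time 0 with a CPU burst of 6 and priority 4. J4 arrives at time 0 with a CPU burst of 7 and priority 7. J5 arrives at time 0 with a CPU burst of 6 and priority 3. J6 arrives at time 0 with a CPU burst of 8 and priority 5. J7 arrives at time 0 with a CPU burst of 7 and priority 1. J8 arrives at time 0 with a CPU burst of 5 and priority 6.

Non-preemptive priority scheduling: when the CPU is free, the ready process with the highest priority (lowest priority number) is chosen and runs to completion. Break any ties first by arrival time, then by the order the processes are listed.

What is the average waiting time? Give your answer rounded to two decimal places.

23.25

Timeline: | J7 0-7 | J2 7-14 | J5 14-20 | J3 20-26 | J6 26-34 | J8 34-39 | J4 39-46 | J1 46-48 |
Completion: J1=48  J2=14  J3=26  J4=46  J5=20  J6=34  J7=7  J8=39
Waiting times: J1=46, J2=7, J3=20, J4=39, J5=14, J6=26, J7=0, J8=34
Average waiting = (46+7+20+39+14+26+0+34) / 8 = 186/8 = 23.25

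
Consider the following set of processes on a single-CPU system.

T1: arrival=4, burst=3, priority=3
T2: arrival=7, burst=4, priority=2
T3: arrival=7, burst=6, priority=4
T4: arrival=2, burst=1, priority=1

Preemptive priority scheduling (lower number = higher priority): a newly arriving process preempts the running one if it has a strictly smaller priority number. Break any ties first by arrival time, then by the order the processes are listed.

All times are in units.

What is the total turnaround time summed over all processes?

18

Timeline: | idle 0-2 | T4 2-3 | idle 3-4 | T1 4-7 | T2 7-11 | T3 11-17 |
Completion: T1=7  T2=11  T3=17  T4=3
Turnaround = completion − arrival: T1=3, T2=4, T3=10, T4=1
Total turnaround = 3 + 4 + 10 + 1 = 18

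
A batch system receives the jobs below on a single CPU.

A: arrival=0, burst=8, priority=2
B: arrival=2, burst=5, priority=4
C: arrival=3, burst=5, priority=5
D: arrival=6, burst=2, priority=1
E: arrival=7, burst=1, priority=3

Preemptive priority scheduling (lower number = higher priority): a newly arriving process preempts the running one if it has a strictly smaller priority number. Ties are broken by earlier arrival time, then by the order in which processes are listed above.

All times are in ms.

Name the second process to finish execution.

A

Schedule: | A 0-6 | D 6-8 | A 8-10 | E 10-11 | B 11-16 | C 16-21 |
Completion: A=10  B=16  C=21  D=8  E=11
Finish order: D → A → E → B → C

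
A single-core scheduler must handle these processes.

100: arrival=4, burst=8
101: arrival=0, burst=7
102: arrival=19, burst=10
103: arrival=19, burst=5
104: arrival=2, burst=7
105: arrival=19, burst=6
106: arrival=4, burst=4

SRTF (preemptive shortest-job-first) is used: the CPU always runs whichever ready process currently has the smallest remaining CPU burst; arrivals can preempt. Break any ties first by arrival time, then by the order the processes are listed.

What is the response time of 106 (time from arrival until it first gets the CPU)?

Gantt: | 101 0-7 | 106 7-11 | 104 11-18 | 100 18-19 | 103 19-24 | 105 24-30 | 100 30-37 | 102 37-47 |
Completion: 100=37  101=7  102=47  103=24  104=18  105=30  106=11
Response(106) = first start − arrival = 7 − 4 = 3

3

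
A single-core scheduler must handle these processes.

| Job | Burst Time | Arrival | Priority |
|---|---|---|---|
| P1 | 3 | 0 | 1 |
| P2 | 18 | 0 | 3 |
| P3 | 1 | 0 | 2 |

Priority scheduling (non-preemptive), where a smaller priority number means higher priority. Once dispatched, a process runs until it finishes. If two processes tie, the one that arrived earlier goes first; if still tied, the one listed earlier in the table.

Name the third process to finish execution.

P2

Schedule: | P1 0-3 | P3 3-4 | P2 4-22 |
Completion: P1=3  P2=22  P3=4
Turnaround (C−A): P1=3  P2=22  P3=4
Finish order: P1 → P3 → P2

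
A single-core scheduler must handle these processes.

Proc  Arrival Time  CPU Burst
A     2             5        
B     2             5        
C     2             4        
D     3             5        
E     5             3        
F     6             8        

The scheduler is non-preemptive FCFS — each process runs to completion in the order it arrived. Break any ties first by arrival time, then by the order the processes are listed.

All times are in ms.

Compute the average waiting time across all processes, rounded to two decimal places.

10.33

Gantt: | idle 0-2 | A 2-7 | B 7-12 | C 12-16 | D 16-21 | E 21-24 | F 24-32 |
Completion: A=7  B=12  C=16  D=21  E=24  F=32
Turnaround (C−A): A=5  B=10  C=14  D=18  E=19  F=26
Waiting times: A=0, B=5, C=10, D=13, E=16, F=18
Average waiting = (0+5+10+13+16+18) / 6 = 62/6 = 10.33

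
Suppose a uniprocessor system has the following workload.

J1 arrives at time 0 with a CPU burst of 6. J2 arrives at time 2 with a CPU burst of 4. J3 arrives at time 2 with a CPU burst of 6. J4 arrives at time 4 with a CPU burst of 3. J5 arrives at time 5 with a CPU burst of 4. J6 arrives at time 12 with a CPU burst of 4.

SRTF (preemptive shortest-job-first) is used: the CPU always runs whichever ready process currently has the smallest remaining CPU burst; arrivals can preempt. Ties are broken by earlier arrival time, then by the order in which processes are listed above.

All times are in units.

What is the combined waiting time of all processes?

41

Gantt: | J1 0-6 | J4 6-9 | J2 9-13 | J5 13-17 | J6 17-21 | J3 21-27 |
Completion: J1=6  J2=13  J3=27  J4=9  J5=17  J6=21
Waiting = turnaround − burst: J1=0, J2=7, J3=19, J4=2, J5=8, J6=5
Total waiting = 0 + 7 + 19 + 2 + 8 + 5 = 41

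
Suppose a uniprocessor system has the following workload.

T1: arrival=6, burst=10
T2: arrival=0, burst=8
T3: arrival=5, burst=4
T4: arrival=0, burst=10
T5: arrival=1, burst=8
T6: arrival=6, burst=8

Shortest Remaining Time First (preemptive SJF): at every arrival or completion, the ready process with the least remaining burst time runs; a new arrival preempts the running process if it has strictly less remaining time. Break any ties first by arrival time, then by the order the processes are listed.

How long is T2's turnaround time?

8

Schedule: | T2 0-8 | T3 8-12 | T5 12-20 | T6 20-28 | T4 28-38 | T1 38-48 |
Completion: T1=48  T2=8  T3=12  T4=38  T5=20  T6=28
Turnaround (C−A): T1=42  T2=8  T3=7  T4=38  T5=19  T6=22
Turnaround(T2) = completion − arrival = 8 − 0 = 8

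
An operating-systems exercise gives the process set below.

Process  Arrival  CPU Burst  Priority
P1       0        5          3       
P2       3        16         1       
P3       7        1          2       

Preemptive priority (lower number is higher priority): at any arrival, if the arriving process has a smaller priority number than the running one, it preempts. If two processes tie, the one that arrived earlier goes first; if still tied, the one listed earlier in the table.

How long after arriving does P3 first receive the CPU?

12

Timeline: | P1 0-3 | P2 3-19 | P3 19-20 | P1 20-22 |
Completion: P1=22  P2=19  P3=20
Response(P3) = first start − arrival = 19 − 7 = 12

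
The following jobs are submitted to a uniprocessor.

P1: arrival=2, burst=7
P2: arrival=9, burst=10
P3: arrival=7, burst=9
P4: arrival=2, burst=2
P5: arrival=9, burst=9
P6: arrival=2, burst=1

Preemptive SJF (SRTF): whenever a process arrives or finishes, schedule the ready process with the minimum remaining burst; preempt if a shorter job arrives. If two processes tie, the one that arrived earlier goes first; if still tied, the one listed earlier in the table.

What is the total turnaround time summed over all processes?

80

Timeline: | idle 0-2 | P6 2-3 | P4 3-5 | P1 5-12 | P3 12-21 | P5 21-30 | P2 30-40 |
Completion: P1=12  P2=40  P3=21  P4=5  P5=30  P6=3
Turnaround (C−A): P1=10  P2=31  P3=14  P4=3  P5=21  P6=1
Turnaround = completion − arrival: P1=10, P2=31, P3=14, P4=3, P5=21, P6=1
Total turnaround = 10 + 31 + 14 + 3 + 21 + 1 = 80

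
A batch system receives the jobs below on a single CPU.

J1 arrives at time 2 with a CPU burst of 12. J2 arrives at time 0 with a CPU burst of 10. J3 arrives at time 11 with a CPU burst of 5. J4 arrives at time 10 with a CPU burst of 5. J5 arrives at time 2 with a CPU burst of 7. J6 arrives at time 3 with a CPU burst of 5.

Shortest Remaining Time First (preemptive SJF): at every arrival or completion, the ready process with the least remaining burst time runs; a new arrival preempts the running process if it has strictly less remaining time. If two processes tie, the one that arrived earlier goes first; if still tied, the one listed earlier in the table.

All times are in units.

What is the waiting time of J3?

Gantt: | J2 0-2 | J5 2-3 | J6 3-8 | J5 8-14 | J4 14-19 | J3 19-24 | J2 24-32 | J1 32-44 |
Completion: J1=44  J2=32  J3=24  J4=19  J5=14  J6=8
Turnaround (C−A): J1=42  J2=32  J3=13  J4=9  J5=12  J6=5
Waiting(J3) = turnaround − burst = 13 − 5 = 8

8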